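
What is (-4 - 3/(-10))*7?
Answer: -259/10 ≈ -25.900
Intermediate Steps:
(-4 - 3/(-10))*7 = (-4 - 3*(-1/10))*7 = (-4 + 3/10)*7 = -37/10*7 = -259/10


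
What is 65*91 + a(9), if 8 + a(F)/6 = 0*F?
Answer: 5867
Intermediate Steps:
a(F) = -48 (a(F) = -48 + 6*(0*F) = -48 + 6*0 = -48 + 0 = -48)
65*91 + a(9) = 65*91 - 48 = 5915 - 48 = 5867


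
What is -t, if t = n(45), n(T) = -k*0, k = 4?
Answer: 0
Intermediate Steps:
n(T) = 0 (n(T) = -1*4*0 = -4*0 = 0)
t = 0
-t = -1*0 = 0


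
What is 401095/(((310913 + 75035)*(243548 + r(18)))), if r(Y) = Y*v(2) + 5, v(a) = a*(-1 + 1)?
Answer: 401095/93998793244 ≈ 4.2670e-6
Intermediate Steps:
v(a) = 0 (v(a) = a*0 = 0)
r(Y) = 5 (r(Y) = Y*0 + 5 = 0 + 5 = 5)
401095/(((310913 + 75035)*(243548 + r(18)))) = 401095/(((310913 + 75035)*(243548 + 5))) = 401095/((385948*243553)) = 401095/93998793244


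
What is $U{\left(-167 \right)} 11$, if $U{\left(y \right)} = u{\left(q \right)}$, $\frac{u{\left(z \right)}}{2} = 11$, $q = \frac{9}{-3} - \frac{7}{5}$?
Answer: $242$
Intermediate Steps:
$q = - \frac{22}{5}$ ($q = 9 \left(- \frac{1}{3}\right) - \frac{7}{5} = -3 - \frac{7}{5} = - \frac{22}{5} \approx -4.4$)
$u{\left(z \right)} = 22$ ($u{\left(z \right)} = 2 \cdot 11 = 22$)
$U{\left(y \right)} = 22$
$U{\left(-167 \right)} 11 = 22 \cdot 11 = 242$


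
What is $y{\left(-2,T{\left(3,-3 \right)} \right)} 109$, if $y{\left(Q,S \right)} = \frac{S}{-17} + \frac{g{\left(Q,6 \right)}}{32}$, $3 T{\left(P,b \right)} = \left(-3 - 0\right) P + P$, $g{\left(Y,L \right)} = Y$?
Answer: $\frac{1635}{272} \approx 6.011$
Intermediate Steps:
$T{\left(P,b \right)} = - \frac{2 P}{3}$ ($T{\left(P,b \right)} = \frac{\left(-3 - 0\right) P + P}{3} = \frac{\left(-3 + 0\right) P + P}{3} = \frac{- 3 P + P}{3} = \frac{\left(-2\right) P}{3} = - \frac{2 P}{3}$)
$y{\left(Q,S \right)} = - \frac{S}{17} + \frac{Q}{32}$ ($y{\left(Q,S \right)} = \frac{S}{-17} + \frac{Q}{32} = S \left(- \frac{1}{17}\right) + Q \frac{1}{32} = - \frac{S}{17} + \frac{Q}{32}$)
$y{\left(-2,T{\left(3,-3 \right)} \right)} 109 = \left(- \frac{\left(- \frac{2}{3}\right) 3}{17} + \frac{1}{32} \left(-2\right)\right) 109 = \left(\left(- \frac{1}{17}\right) \left(-2\right) - \frac{1}{16}\right) 109 = \left(\frac{2}{17} - \frac{1}{16}\right) 109 = \frac{15}{272} \cdot 109 = \frac{1635}{272}$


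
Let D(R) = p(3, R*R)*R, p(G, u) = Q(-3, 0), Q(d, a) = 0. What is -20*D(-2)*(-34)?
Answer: 0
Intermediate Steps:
p(G, u) = 0
D(R) = 0 (D(R) = 0*R = 0)
-20*D(-2)*(-34) = -20*0*(-34) = 0*(-34) = 0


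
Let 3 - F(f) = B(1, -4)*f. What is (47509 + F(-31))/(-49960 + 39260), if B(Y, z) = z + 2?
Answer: -949/214 ≈ -4.4346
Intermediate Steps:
B(Y, z) = 2 + z
F(f) = 3 + 2*f (F(f) = 3 - (2 - 4)*f = 3 - (-2)*f = 3 + 2*f)
(47509 + F(-31))/(-49960 + 39260) = (47509 + (3 + 2*(-31)))/(-49960 + 39260) = (47509 + (3 - 62))/(-10700) = (47509 - 59)*(-1/10700) = 47450*(-1/10700) = -949/214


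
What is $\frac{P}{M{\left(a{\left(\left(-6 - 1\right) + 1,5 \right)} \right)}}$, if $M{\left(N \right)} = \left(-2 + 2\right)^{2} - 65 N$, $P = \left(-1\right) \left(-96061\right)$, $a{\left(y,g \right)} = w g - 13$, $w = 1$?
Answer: $\frac{96061}{520} \approx 184.73$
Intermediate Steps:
$a{\left(y,g \right)} = -13 + g$ ($a{\left(y,g \right)} = 1 g - 13 = g - 13 = -13 + g$)
$P = 96061$
$M{\left(N \right)} = - 65 N$ ($M{\left(N \right)} = 0^{2} - 65 N = 0 - 65 N = - 65 N$)
$\frac{P}{M{\left(a{\left(\left(-6 - 1\right) + 1,5 \right)} \right)}} = \frac{96061}{\left(-65\right) \left(-13 + 5\right)} = \frac{96061}{\left(-65\right) \left(-8\right)} = \frac{96061}{520}$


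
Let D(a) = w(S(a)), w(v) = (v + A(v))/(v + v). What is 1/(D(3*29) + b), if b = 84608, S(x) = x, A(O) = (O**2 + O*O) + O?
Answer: 1/84696 ≈ 1.1807e-5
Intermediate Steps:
A(O) = O + 2*O**2 (A(O) = (O**2 + O**2) + O = 2*O**2 + O = O + 2*O**2)
w(v) = (v + v*(1 + 2*v))/(2*v) (w(v) = (v + v*(1 + 2*v))/(v + v) = (v + v*(1 + 2*v))/((2*v)) = (v + v*(1 + 2*v))*(1/(2*v)) = (v + v*(1 + 2*v))/(2*v))
D(a) = 1 + a
1/(D(3*29) + b) = 1/((1 + 3*29) + 84608) = 1/((1 + 87) + 84608) = 1/(88 + 84608) = 1/84696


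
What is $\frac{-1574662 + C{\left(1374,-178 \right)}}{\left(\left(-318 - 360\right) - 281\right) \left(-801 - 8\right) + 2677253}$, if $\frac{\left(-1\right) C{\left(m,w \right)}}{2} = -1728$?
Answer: $- \frac{785603}{1726542} \approx -0.45502$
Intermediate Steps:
$C{\left(m,w \right)} = 3456$ ($C{\left(m,w \right)} = \left(-2\right) \left(-1728\right) = 3456$)
$\frac{-1574662 + C{\left(1374,-178 \right)}}{\left(\left(-318 - 360\right) - 281\right) \left(-801 - 8\right) + 2677253} = \frac{-1574662 + 3456}{\left(\left(-318 - 360\right) - 281\right) \left(-801 - 8\right) + 2677253} = - \frac{1571206}{\left(-678 - 281\right) \left(-809\right) + 2677253} = - \frac{1571206}{\left(-959\right) \left(-809\right) + 2677253} = - \frac{1571206}{775831 + 2677253} = - \frac{1571206}{3453084} = \left(-1571206\right) \frac{1}{3453084} = - \frac{785603}{1726542}$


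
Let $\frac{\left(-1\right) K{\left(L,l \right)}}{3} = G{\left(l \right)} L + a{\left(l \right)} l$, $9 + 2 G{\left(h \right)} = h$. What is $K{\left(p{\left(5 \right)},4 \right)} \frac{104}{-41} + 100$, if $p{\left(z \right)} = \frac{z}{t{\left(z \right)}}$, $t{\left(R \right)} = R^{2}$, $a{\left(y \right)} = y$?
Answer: $\frac{8936}{41} \approx 217.95$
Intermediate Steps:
$G{\left(h \right)} = - \frac{9}{2} + \frac{h}{2}$
$p{\left(z \right)} = \frac{1}{z}$ ($p{\left(z \right)} = \frac{z}{z^{2}} = \frac{1}{z}$)
$K{\left(L,l \right)} = - 3 l^{2} - 3 L \left(- \frac{9}{2} + \frac{l}{2}\right)$ ($K{\left(L,l \right)} = - 3 \left(\left(- \frac{9}{2} + \frac{l}{2}\right) L + l l\right) = - 3 \left(L \left(- \frac{9}{2} + \frac{l}{2}\right) + l^{2}\right) = - 3 \left(l^{2} + L \left(- \frac{9}{2} + \frac{l}{2}\right)\right) = - 3 l^{2} - 3 L \left(- \frac{9}{2} + \frac{l}{2}\right)$)
$K{\left(p{\left(5 \right)},4 \right)} \frac{104}{-41} + 100 = \left(- 3 \cdot 4^{2} - \frac{3 \left(-9 + 4\right)}{2 \cdot 5}\right) \frac{104}{-41} + 100 = \left(\left(-3\right) 16 - \frac{3}{10} \left(-5\right)\right) 104 \left(- \frac{1}{41}\right) + 100 = \left(-48 + \frac{3}{2}\right) \left(- \frac{104}{41}\right) + 100 = \left(- \frac{93}{2}\right) \left(- \frac{104}{41}\right) + 100 = \frac{4836}{41} + 100 = \frac{8936}{41}$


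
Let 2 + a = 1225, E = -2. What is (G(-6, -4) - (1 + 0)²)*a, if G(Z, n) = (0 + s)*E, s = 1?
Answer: -3669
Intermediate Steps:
a = 1223 (a = -2 + 1225 = 1223)
G(Z, n) = -2 (G(Z, n) = (0 + 1)*(-2) = 1*(-2) = -2)
(G(-6, -4) - (1 + 0)²)*a = (-2 - (1 + 0)²)*1223 = (-2 - 1*1²)*1223 = (-2 - 1*1)*1223 = (-2 - 1)*1223 = -3*1223 = -3669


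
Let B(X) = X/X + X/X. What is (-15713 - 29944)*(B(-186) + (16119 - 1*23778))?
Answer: 349595649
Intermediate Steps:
B(X) = 2 (B(X) = 1 + 1 = 2)
(-15713 - 29944)*(B(-186) + (16119 - 1*23778)) = (-15713 - 29944)*(2 + (16119 - 1*23778)) = -45657*(2 + (16119 - 23778)) = -45657*(2 - 7659) = -45657*(-7657) = 349595649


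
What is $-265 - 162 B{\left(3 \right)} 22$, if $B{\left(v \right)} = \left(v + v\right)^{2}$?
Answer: $-128569$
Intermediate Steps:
$B{\left(v \right)} = 4 v^{2}$ ($B{\left(v \right)} = \left(2 v\right)^{2} = 4 v^{2}$)
$-265 - 162 B{\left(3 \right)} 22 = -265 - 162 \cdot 4 \cdot 3^{2} \cdot 22 = -265 - 162 \cdot 4 \cdot 9 \cdot 22 = -265 - 162 \cdot 36 \cdot 22 = -265 - 128304 = -128569$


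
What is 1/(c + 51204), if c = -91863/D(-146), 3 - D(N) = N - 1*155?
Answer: 304/15474153 ≈ 1.9646e-5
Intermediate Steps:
D(N) = 158 - N (D(N) = 3 - (N - 1*155) = 3 - (N - 155) = 3 - (-155 + N) = 3 + (155 - N) = 158 - N)
c = -91863/304 (c = -91863/(158 - 1*(-146)) = -91863/(158 + 146) = -91863/304 ≈ -302.18)
1/(c + 51204) = 1/(-91863/304 + 51204) = 1/(15474153/304) = 304/15474153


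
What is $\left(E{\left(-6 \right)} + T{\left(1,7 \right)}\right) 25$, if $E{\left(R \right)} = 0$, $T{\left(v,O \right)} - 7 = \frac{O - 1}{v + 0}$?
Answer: $325$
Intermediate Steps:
$T{\left(v,O \right)} = 7 + \frac{-1 + O}{v}$ ($T{\left(v,O \right)} = 7 + \frac{O - 1}{v + 0} = 7 + \frac{-1 + O}{v}$)
$\left(E{\left(-6 \right)} + T{\left(1,7 \right)}\right) 25 = \left(0 + \frac{-1 + 7 + 7 \cdot 1}{1}\right) 25 = \left(0 + 1 \left(-1 + 7 + 7\right)\right) 25 = \left(0 + 1 \cdot 13\right) 25 = \left(0 + 13\right) 25 = 13 \cdot 25 = 325$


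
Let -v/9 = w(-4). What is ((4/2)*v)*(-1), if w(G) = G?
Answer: -72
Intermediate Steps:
v = 36 (v = -9*(-4) = 36)
((4/2)*v)*(-1) = ((4/2)*36)*(-1) = ((4*(½))*36)*(-1) = (2*36)*(-1) = 72*(-1) = -72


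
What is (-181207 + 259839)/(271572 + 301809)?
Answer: 78632/573381 ≈ 0.13714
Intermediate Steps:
(-181207 + 259839)/(271572 + 301809) = 78632/573381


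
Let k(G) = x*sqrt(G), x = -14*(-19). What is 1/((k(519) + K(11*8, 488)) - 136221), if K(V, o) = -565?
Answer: -68393/9336843716 - 133*sqrt(519)/9336843716 ≈ -7.6496e-6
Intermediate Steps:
x = 266
k(G) = 266*sqrt(G)
1/((k(519) + K(11*8, 488)) - 136221) = 1/((266*sqrt(519) - 565) - 136221) = 1/((-565 + 266*sqrt(519)) - 136221) = 1/(-136786 + 266*sqrt(519))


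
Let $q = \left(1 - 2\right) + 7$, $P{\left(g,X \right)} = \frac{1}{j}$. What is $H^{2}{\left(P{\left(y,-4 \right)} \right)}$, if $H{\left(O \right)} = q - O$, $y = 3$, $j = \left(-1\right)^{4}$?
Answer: $25$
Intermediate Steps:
$j = 1$
$P{\left(g,X \right)} = 1$ ($P{\left(g,X \right)} = 1^{-1} = 1$)
$q = 6$ ($q = -1 + 7 = 6$)
$H{\left(O \right)} = 6 - O$
$H^{2}{\left(P{\left(y,-4 \right)} \right)} = \left(6 - 1\right)^{2} = 5^{2} = 25$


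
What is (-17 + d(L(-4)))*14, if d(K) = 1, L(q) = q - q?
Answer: -224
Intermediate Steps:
L(q) = 0
(-17 + d(L(-4)))*14 = (-17 + 1)*14 = -16*14 = -224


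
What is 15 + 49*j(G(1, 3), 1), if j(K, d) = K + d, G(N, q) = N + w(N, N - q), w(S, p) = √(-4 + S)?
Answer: 113 + 49*I*√3 ≈ 113.0 + 84.87*I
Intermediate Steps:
G(N, q) = N + √(-4 + N)
15 + 49*j(G(1, 3), 1) = 15 + 49*((1 + √(-4 + 1)) + 1) = 15 + 49*((1 + √(-3)) + 1) = 15 + 49*((1 + I*√3) + 1) = 15 + 49*(2 + I*√3) = 15 + (98 + 49*I*√3) = 113 + 49*I*√3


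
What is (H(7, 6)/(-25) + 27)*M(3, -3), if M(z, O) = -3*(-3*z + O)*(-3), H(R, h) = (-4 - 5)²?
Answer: -64152/25 ≈ -2566.1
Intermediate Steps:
H(R, h) = 81 (H(R, h) = (-9)² = 81)
M(z, O) = -27*z + 9*O (M(z, O) = -3*(O - 3*z)*(-3) = (-3*O + 9*z)*(-3) = -27*z + 9*O)
(H(7, 6)/(-25) + 27)*M(3, -3) = (81/(-25) + 27)*(-27*3 + 9*(-3)) = (81*(-1/25) + 27)*(-81 - 27) = (-81/25 + 27)*(-108) = (594/25)*(-108) = -64152/25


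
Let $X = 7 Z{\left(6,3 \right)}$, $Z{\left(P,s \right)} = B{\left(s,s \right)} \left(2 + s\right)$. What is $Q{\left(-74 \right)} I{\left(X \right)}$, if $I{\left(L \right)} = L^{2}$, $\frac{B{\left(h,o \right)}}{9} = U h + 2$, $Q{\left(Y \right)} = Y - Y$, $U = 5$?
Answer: $0$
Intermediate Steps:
$Q{\left(Y \right)} = 0$
$B{\left(h,o \right)} = 18 + 45 h$ ($B{\left(h,o \right)} = 9 \left(5 h + 2\right) = 9 \left(2 + 5 h\right) = 18 + 45 h$)
$Z{\left(P,s \right)} = \left(2 + s\right) \left(18 + 45 s\right)$ ($Z{\left(P,s \right)} = \left(18 + 45 s\right) \left(2 + s\right) = \left(2 + s\right) \left(18 + 45 s\right)$)
$X = 5355$ ($X = 7 \cdot 9 \left(2 + 3\right) \left(2 + 5 \cdot 3\right) = 7 \cdot 9 \cdot 5 \left(2 + 15\right) = 7 \cdot 9 \cdot 5 \cdot 17 = 7 \cdot 765 = 5355$)
$Q{\left(-74 \right)} I{\left(X \right)} = 0 \cdot 5355^{2} = 0 \cdot 28676025 = 0$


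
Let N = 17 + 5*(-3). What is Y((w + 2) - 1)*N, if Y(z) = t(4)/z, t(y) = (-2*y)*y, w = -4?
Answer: 64/3 ≈ 21.333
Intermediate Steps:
t(y) = -2*y²
N = 2 (N = 17 - 15 = 2)
Y(z) = -32/z (Y(z) = (-2*4²)/z = (-2*16)/z = -32/z)
Y((w + 2) - 1)*N = -32/((-4 + 2) - 1)*2 = -32/(-2 - 1)*2 = -32/(-3)*2 = -32*(-⅓)*2 = (32/3)*2 = 64/3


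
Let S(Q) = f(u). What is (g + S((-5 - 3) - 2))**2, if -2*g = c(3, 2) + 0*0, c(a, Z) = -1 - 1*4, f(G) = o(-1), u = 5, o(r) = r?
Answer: 9/4 ≈ 2.2500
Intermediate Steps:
f(G) = -1
c(a, Z) = -5 (c(a, Z) = -1 - 4 = -5)
S(Q) = -1
g = 5/2 (g = -(-5 + 0*0)/2 = -(-5 + 0)/2 = -1/2*(-5) = 5/2 ≈ 2.5000)
(g + S((-5 - 3) - 2))**2 = (5/2 - 1)**2 = (3/2)**2 = 9/4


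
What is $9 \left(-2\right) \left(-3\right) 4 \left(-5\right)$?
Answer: $-1080$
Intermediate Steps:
$9 \left(-2\right) \left(-3\right) 4 \left(-5\right) = 9 \cdot 6 \cdot 4 \left(-5\right) = 9 \cdot 24 \left(-5\right) = 216 \left(-5\right) = -1080$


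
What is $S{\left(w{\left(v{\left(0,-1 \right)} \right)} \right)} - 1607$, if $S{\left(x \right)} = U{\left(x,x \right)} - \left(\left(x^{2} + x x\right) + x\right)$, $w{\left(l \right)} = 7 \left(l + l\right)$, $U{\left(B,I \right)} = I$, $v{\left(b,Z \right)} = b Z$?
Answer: $-1607$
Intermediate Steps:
$v{\left(b,Z \right)} = Z b$
$w{\left(l \right)} = 14 l$ ($w{\left(l \right)} = 7 \cdot 2 l = 14 l$)
$S{\left(x \right)} = - 2 x^{2}$ ($S{\left(x \right)} = x - \left(\left(x^{2} + x x\right) + x\right) = x - \left(\left(x^{2} + x^{2}\right) + x\right) = x - \left(2 x^{2} + x\right) = x - \left(x + 2 x^{2}\right) = - 2 x^{2}$)
$S{\left(w{\left(v{\left(0,-1 \right)} \right)} \right)} - 1607 = - 2 \left(14 \left(\left(-1\right) 0\right)\right)^{2} - 1607 = - 2 \left(14 \cdot 0\right)^{2} - 1607 = - 2 \cdot 0^{2} - 1607 = \left(-2\right) 0 - 1607 = 0 - 1607 = -1607$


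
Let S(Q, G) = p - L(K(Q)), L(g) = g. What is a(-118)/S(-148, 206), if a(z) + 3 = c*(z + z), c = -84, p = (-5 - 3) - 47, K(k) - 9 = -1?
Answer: -6607/21 ≈ -314.62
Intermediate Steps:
K(k) = 8 (K(k) = 9 - 1 = 8)
p = -55 (p = -8 - 47 = -55)
S(Q, G) = -63 (S(Q, G) = -55 - 1*8 = -55 - 8 = -63)
a(z) = -3 - 168*z (a(z) = -3 - 84*(z + z) = -3 - 168*z)
a(-118)/S(-148, 206) = (-3 - 168*(-118))/(-63) = (-3 + 19824)*(-1/63) = 19821*(-1/63) = -6607/21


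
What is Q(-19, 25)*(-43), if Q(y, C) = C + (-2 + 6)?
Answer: -1247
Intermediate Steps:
Q(y, C) = 4 + C (Q(y, C) = C + 4 = 4 + C)
Q(-19, 25)*(-43) = (4 + 25)*(-43) = 29*(-43) = -1247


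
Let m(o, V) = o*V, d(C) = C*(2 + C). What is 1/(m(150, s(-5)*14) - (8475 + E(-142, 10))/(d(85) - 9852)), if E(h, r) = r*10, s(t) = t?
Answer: -351/3684275 ≈ -9.5270e-5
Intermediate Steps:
E(h, r) = 10*r
m(o, V) = V*o
1/(m(150, s(-5)*14) - (8475 + E(-142, 10))/(d(85) - 9852)) = 1/(-5*14*150 - (8475 + 10*10)/(85*(2 + 85) - 9852)) = 1/(-70*150 - (8475 + 100)/(85*87 - 9852)) = 1/(-10500 - 8575/(7395 - 9852)) = 1/(-10500 - 8575/(-2457)) = 1/(-10500 - 8575*(-1)/2457) = 1/(-10500 - 1*(-1225/351)) = 1/(-10500 + 1225/351) = 1/(-3684275/351) = -351/3684275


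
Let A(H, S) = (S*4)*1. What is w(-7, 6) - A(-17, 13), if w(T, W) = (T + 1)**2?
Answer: -16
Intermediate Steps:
A(H, S) = 4*S (A(H, S) = (4*S)*1 = 4*S)
w(T, W) = (1 + T)**2
w(-7, 6) - A(-17, 13) = (1 - 7)**2 - 4*13 = (-6)**2 - 1*52 = 36 - 52 = -16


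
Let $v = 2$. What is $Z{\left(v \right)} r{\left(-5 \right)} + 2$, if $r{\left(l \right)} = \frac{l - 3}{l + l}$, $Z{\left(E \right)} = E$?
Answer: $\frac{18}{5} \approx 3.6$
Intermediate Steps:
$r{\left(l \right)} = \frac{-3 + l}{2 l}$
$Z{\left(v \right)} r{\left(-5 \right)} + 2 = 2 \frac{-3 - 5}{2 \left(-5\right)} + 2 = 2 \cdot \frac{1}{2} \left(- \frac{1}{5}\right) \left(-8\right) + 2 = 2 \cdot \frac{4}{5} + 2 = \frac{8}{5} + 2 = \frac{18}{5}$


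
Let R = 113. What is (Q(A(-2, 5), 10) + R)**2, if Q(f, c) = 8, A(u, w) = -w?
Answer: 14641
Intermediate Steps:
(Q(A(-2, 5), 10) + R)**2 = (8 + 113)**2 = 121**2 = 14641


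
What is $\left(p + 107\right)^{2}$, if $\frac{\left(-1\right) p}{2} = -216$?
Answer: $290521$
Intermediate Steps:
$p = 432$ ($p = \left(-2\right) \left(-216\right) = 432$)
$\left(p + 107\right)^{2} = \left(432 + 107\right)^{2} = 539^{2} = 290521$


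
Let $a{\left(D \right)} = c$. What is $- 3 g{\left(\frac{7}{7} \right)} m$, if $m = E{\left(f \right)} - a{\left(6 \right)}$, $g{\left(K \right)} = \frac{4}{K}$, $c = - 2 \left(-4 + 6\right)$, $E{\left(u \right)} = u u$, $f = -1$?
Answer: $-60$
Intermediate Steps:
$E{\left(u \right)} = u^{2}$
$c = -4$ ($c = \left(-2\right) 2 = -4$)
$a{\left(D \right)} = -4$
$m = 5$ ($m = \left(-1\right)^{2} - -4 = 1 + 4 = 5$)
$- 3 g{\left(\frac{7}{7} \right)} m = - 3 \frac{4}{7 \cdot \frac{1}{7}} \cdot 5 = - 3 \cdot \frac{4}{1} \cdot 5 = - 3 \cdot 4 \cdot 1 \cdot 5 = \left(-3\right) 4 \cdot 5 = \left(-12\right) 5 = -60$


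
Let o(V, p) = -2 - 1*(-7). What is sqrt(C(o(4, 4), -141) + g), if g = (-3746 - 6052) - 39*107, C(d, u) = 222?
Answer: I*sqrt(13749) ≈ 117.26*I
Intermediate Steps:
o(V, p) = 5 (o(V, p) = -2 + 7 = 5)
g = -13971 (g = -9798 - 4173 = -13971)
sqrt(C(o(4, 4), -141) + g) = sqrt(222 - 13971) = sqrt(-13749) = I*sqrt(13749)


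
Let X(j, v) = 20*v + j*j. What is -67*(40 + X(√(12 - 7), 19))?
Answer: -28475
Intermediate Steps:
X(j, v) = j² + 20*v (X(j, v) = 20*v + j² = j² + 20*v)
-67*(40 + X(√(12 - 7), 19)) = -67*(40 + ((√(12 - 7))² + 20*19)) = -67*(40 + ((√5)² + 380)) = -67*(40 + (5 + 380)) = -67*(40 + 385) = -67*425 = -28475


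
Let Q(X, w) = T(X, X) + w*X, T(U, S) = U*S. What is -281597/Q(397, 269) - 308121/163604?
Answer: -63769102115/21628612404 ≈ -2.9484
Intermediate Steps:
T(U, S) = S*U
Q(X, w) = X² + X*w (Q(X, w) = X*X + w*X = X² + X*w)
-281597/Q(397, 269) - 308121/163604 = -281597*1/(397*(397 + 269)) - 308121/163604 = -281597/(397*666) - 308121*1/163604 = -281597/264402 - 308121/163604 = -63769102115/21628612404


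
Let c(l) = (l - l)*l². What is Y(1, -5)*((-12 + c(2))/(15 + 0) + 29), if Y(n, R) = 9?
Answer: 1269/5 ≈ 253.80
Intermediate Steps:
c(l) = 0 (c(l) = 0*l² = 0)
Y(1, -5)*((-12 + c(2))/(15 + 0) + 29) = 9*((-12 + 0)/(15 + 0) + 29) = 9*(-12/15 + 29) = 9*(-12*1/15 + 29) = 9*(-⅘ + 29) = 9*(141/5) = 1269/5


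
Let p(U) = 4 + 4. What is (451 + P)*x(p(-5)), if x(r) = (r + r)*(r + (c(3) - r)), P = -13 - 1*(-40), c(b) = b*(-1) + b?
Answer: 0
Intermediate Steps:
c(b) = 0 (c(b) = -b + b = 0)
P = 27 (P = -13 + 40 = 27)
p(U) = 8
x(r) = 0 (x(r) = (r + r)*(r + (0 - r)) = (2*r)*(r - r) = (2*r)*0 = 0)
(451 + P)*x(p(-5)) = (451 + 27)*0 = 478*0 = 0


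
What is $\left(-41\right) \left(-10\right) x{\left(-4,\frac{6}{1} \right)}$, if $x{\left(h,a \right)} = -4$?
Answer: $-1640$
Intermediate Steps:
$\left(-41\right) \left(-10\right) x{\left(-4,\frac{6}{1} \right)} = \left(-41\right) \left(-10\right) \left(-4\right) = 410 \left(-4\right) = -1640$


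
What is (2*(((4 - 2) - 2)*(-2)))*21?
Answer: 0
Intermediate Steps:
(2*(((4 - 2) - 2)*(-2)))*21 = (2*((2 - 2)*(-2)))*21 = (2*(0*(-2)))*21 = (2*0)*21 = 0*21 = 0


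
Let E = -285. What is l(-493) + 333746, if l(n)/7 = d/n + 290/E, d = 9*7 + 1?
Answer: 9378370652/28101 ≈ 3.3374e+5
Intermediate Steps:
d = 64 (d = 63 + 1 = 64)
l(n) = -406/57 + 448/n (l(n) = 7*(64/n + 290/(-285)) = 7*(64/n + 290*(-1/285)) = 7*(64/n - 58/57) = 7*(-58/57 + 64/n) = -406/57 + 448/n)
l(-493) + 333746 = (-406/57 + 448/(-493)) + 333746 = (-406/57 + 448*(-1/493)) + 333746 = (-406/57 - 448/493) + 333746 = -225694/28101 + 333746 = 9378370652/28101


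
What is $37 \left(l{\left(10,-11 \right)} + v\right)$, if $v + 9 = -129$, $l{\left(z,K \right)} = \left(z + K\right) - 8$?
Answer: $-5439$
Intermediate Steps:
$l{\left(z,K \right)} = -8 + K + z$ ($l{\left(z,K \right)} = \left(K + z\right) - 8 = -8 + K + z$)
$v = -138$ ($v = -9 - 129 = -138$)
$37 \left(l{\left(10,-11 \right)} + v\right) = 37 \left(\left(-8 - 11 + 10\right) - 138\right) = 37 \left(-9 - 138\right) = 37 \left(-147\right) = -5439$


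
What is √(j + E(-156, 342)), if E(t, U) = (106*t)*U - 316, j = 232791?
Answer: I*√5422837 ≈ 2328.7*I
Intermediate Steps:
E(t, U) = -316 + 106*U*t (E(t, U) = 106*U*t - 316 = -316 + 106*U*t)
√(j + E(-156, 342)) = √(232791 + (-316 + 106*342*(-156))) = √(232791 + (-316 - 5655312)) = √(232791 - 5655628) = √(-5422837) = I*√5422837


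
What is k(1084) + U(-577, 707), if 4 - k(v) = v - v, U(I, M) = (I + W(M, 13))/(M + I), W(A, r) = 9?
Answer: -24/65 ≈ -0.36923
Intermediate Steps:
U(I, M) = (9 + I)/(I + M) (U(I, M) = (I + 9)/(M + I) = (9 + I)/(I + M))
k(v) = 4 (k(v) = 4 - (v - v) = 4 - 1*0 = 4 + 0 = 4)
k(1084) + U(-577, 707) = 4 + (9 - 577)/(-577 + 707) = 4 - 568/130 = 4 + (1/130)*(-568) = 4 - 284/65 = -24/65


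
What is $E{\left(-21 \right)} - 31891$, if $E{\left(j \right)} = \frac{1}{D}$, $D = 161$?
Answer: $- \frac{5134450}{161} \approx -31891.0$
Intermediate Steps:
$E{\left(j \right)} = \frac{1}{161}$
$E{\left(-21 \right)} - 31891 = \frac{1}{161} - 31891 = - \frac{5134450}{161}$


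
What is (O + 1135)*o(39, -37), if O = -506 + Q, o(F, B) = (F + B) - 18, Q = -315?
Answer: -5024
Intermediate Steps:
o(F, B) = -18 + B + F (o(F, B) = (B + F) - 18 = -18 + B + F)
O = -821 (O = -506 - 315 = -821)
(O + 1135)*o(39, -37) = (-821 + 1135)*(-18 - 37 + 39) = 314*(-16) = -5024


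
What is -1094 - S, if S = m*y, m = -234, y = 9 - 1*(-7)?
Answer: 2650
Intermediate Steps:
y = 16 (y = 9 + 7 = 16)
S = -3744 (S = -234*16 = -3744)
-1094 - S = -1094 - 1*(-3744) = -1094 + 3744 = 2650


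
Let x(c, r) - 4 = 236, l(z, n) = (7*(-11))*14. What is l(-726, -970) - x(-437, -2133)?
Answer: -1318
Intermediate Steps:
l(z, n) = -1078 (l(z, n) = -77*14 = -1078)
x(c, r) = 240 (x(c, r) = 4 + 236 = 240)
l(-726, -970) - x(-437, -2133) = -1078 - 1*240 = -1078 - 240 = -1318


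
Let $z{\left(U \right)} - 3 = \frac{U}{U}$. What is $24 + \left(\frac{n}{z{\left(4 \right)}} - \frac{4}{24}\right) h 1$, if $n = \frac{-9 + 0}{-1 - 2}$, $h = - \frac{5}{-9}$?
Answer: $\frac{2627}{108} \approx 24.324$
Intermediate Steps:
$h = \frac{5}{9}$ ($h = \left(-5\right) \left(- \frac{1}{9}\right) = \frac{5}{9} \approx 0.55556$)
$z{\left(U \right)} = 4$ ($z{\left(U \right)} = 3 + \frac{U}{U} = 3 + 1 = 4$)
$n = 3$ ($n = - \frac{9}{-3} = \left(-9\right) \left(- \frac{1}{3}\right) = 3$)
$24 + \left(\frac{n}{z{\left(4 \right)}} - \frac{4}{24}\right) h 1 = 24 + \left(\frac{3}{4} - \frac{4}{24}\right) \frac{5}{9} \cdot 1 = 24 + \left(3 \cdot \frac{1}{4} - \frac{1}{6}\right) \frac{5}{9} = 24 + \left(\frac{3}{4} - \frac{1}{6}\right) \frac{5}{9} = 24 + \frac{7}{12} \cdot \frac{5}{9} = 24 + \frac{35}{108} = \frac{2627}{108}$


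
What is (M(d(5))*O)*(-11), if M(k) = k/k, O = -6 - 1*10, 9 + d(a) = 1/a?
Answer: 176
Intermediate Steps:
d(a) = -9 + 1/a
O = -16 (O = -6 - 10 = -16)
M(k) = 1
(M(d(5))*O)*(-11) = (1*(-16))*(-11) = -16*(-11) = 176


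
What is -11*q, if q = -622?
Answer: 6842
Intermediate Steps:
-11*q = -11*(-622) = 6842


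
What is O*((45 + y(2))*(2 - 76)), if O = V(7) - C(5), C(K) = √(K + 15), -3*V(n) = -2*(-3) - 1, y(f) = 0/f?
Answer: 5550 + 6660*√5 ≈ 20442.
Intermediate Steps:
y(f) = 0
V(n) = -5/3 (V(n) = -(-2*(-3) - 1)/3 = -(6 - 1)/3 = -⅓*5 = -5/3)
C(K) = √(15 + K)
O = -5/3 - 2*√5 (O = -5/3 - √(15 + 5) = -5/3 - √20 = -5/3 - 2*√5 ≈ -6.1388)
O*((45 + y(2))*(2 - 76)) = (-5/3 - 2*√5)*((45 + 0)*(2 - 76)) = (-5/3 - 2*√5)*(45*(-74)) = (-5/3 - 2*√5)*(-3330) = 5550 + 6660*√5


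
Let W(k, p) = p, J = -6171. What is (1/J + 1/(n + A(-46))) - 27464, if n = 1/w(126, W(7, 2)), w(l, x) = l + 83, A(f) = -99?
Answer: -3506549627789/127677990 ≈ -27464.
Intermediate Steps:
w(l, x) = 83 + l
n = 1/209 (n = 1/(83 + 126) = 1/209 ≈ 0.0047847)
(1/J + 1/(n + A(-46))) - 27464 = (1/(-6171) + 1/(1/209 - 99)) - 27464 = (-1/6171 + 1/(-20690/209)) - 27464 = (-1/6171 - 209/20690) - 27464 = -1310429/127677990 - 27464 = -3506549627789/127677990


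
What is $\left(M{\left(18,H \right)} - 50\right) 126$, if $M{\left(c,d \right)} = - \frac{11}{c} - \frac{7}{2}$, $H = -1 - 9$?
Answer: $-6818$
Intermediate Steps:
$H = -10$
$M{\left(c,d \right)} = - \frac{7}{2} - \frac{11}{c}$ ($M{\left(c,d \right)} = - \frac{11}{c} - \frac{7}{2} = - \frac{7}{2} - \frac{11}{c}$)
$\left(M{\left(18,H \right)} - 50\right) 126 = \left(\left(- \frac{7}{2} - \frac{11}{18}\right) - 50\right) 126 = \left(- \frac{37}{9} - 50\right) 126 = \left(- \frac{487}{9}\right) 126 = -6818$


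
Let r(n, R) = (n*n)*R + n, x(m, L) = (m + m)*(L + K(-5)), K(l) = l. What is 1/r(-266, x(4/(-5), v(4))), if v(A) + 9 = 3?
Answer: 5/6225198 ≈ 8.0319e-7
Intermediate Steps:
v(A) = -6 (v(A) = -9 + 3 = -6)
x(m, L) = 2*m*(-5 + L) (x(m, L) = (m + m)*(L - 5) = (2*m)*(-5 + L) = 2*m*(-5 + L))
r(n, R) = n + R*n² (r(n, R) = n²*R + n = R*n² + n = n + R*n²)
1/r(-266, x(4/(-5), v(4))) = 1/(-266*(1 + (2*(4/(-5))*(-5 - 6))*(-266))) = 1/(-266*(1 + (2*(4*(-⅕))*(-11))*(-266))) = 1/(-266*(1 + (2*(-⅘)*(-11))*(-266))) = 1/(-266*(1 + (88/5)*(-266))) = 1/(-266*(1 - 23408/5)) = 1/(-266*(-23403/5)) = 1/(6225198/5) = 5/6225198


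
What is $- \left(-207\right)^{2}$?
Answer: $-42849$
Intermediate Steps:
$- \left(-207\right)^{2} = \left(-1\right) 42849 = -42849$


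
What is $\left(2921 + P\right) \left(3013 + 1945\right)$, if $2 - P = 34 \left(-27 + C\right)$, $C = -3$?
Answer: $19549394$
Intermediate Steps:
$P = 1022$ ($P = 2 - 34 \left(-27 - 3\right) = 2 - 34 \left(-30\right) = 2 - -1020 = 2 + 1020 = 1022$)
$\left(2921 + P\right) \left(3013 + 1945\right) = \left(2921 + 1022\right) \left(3013 + 1945\right) = 3943 \cdot 4958 = 19549394$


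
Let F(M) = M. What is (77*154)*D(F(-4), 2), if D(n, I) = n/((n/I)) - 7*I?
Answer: -142296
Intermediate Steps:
D(n, I) = -6*I (D(n, I) = (I/n)*n - 7*I = I - 7*I = -6*I)
(77*154)*D(F(-4), 2) = (77*154)*(-6*2) = 11858*(-12) = -142296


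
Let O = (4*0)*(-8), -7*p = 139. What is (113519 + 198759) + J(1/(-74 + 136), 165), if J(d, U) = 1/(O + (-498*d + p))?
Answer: 1889906239/6052 ≈ 3.1228e+5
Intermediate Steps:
p = -139/7 (p = -1/7*139 = -139/7 ≈ -19.857)
O = 0 (O = 0*(-8) = 0)
J(d, U) = 1/(-139/7 - 498*d) (J(d, U) = 1/(0 + (-498*d - 139/7)) = 1/(0 + (-139/7 - 498*d)) = 1/(-139/7 - 498*d))
(113519 + 198759) + J(1/(-74 + 136), 165) = (113519 + 198759) - 7/(139 + 3486/(-74 + 136)) = 312278 - 7/(139 + 3486/62) = 312278 - 7/(139 + 3486*(1/62)) = 312278 - 7/(139 + 1743/31) = 312278 - 7/6052/31 = 312278 - 7*31/6052 = 312278 - 217/6052 = 1889906239/6052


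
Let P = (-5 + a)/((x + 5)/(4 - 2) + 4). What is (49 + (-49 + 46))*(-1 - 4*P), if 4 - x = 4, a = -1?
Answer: 1610/13 ≈ 123.85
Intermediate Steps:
x = 0 (x = 4 - 1*4 = 4 - 4 = 0)
P = -12/13 (P = (-5 - 1)/((0 + 5)/(4 - 2) + 4) = -6/(5/2 + 4) = -6/13/2 = -6*2/13 = -12/13 ≈ -0.92308)
(49 + (-49 + 46))*(-1 - 4*P) = (49 + (-49 + 46))*(-1 - 4*(-12/13)) = (49 - 3)*(-1 + 48/13) = 46*(35/13) = 1610/13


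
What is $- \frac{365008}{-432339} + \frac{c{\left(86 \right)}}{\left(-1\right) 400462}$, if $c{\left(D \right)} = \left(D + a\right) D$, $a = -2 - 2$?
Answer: $\frac{71561489534}{86567670309} \approx 0.82665$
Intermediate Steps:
$a = -4$
$c{\left(D \right)} = D \left(-4 + D\right)$ ($c{\left(D \right)} = \left(D - 4\right) D = \left(-4 + D\right) D = D \left(-4 + D\right)$)
$- \frac{365008}{-432339} + \frac{c{\left(86 \right)}}{\left(-1\right) 400462} = - \frac{365008}{-432339} + \frac{86 \left(-4 + 86\right)}{\left(-1\right) 400462} = \left(-365008\right) \left(- \frac{1}{432339}\right) + \frac{86 \cdot 82}{-400462} = \frac{365008}{432339} + 7052 \left(- \frac{1}{400462}\right) = \frac{365008}{432339} - \frac{3526}{200231} = \frac{71561489534}{86567670309}$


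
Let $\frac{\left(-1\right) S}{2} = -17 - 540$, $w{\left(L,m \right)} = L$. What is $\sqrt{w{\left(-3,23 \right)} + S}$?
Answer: $\sqrt{1111} \approx 33.332$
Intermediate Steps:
$S = 1114$ ($S = - 2 \left(-17 - 540\right) = \left(-2\right) \left(-557\right) = 1114$)
$\sqrt{w{\left(-3,23 \right)} + S} = \sqrt{-3 + 1114} = \sqrt{1111}$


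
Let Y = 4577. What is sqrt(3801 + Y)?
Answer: sqrt(8378) ≈ 91.531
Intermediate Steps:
sqrt(3801 + Y) = sqrt(3801 + 4577) = sqrt(8378)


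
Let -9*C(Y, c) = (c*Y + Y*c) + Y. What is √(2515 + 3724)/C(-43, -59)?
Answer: -√6239/559 ≈ -0.14130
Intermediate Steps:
C(Y, c) = -Y/9 - 2*Y*c/9 (C(Y, c) = -((c*Y + Y*c) + Y)/9 = -((Y*c + Y*c) + Y)/9 = -(2*Y*c + Y)/9 = -(Y + 2*Y*c)/9 = -Y/9 - 2*Y*c/9)
√(2515 + 3724)/C(-43, -59) = √(2515 + 3724)/((-⅑*(-43)*(1 + 2*(-59)))) = √6239/((-⅑*(-43)*(1 - 118))) = √6239/((-⅑*(-43)*(-117))) = √6239/(-559) = √6239*(-1/559) = -√6239/559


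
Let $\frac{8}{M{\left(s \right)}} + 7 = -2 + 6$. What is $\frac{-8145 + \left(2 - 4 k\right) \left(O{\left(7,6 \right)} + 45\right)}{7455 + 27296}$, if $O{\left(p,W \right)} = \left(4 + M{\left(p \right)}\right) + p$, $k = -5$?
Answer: $- \frac{20915}{104253} \approx -0.20062$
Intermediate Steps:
$M{\left(s \right)} = - \frac{8}{3}$ ($M{\left(s \right)} = \frac{8}{-7 + \left(-2 + 6\right)} = \frac{8}{-7 + 4} = \frac{8}{-3} = 8 \left(- \frac{1}{3}\right) = - \frac{8}{3}$)
$O{\left(p,W \right)} = \frac{4}{3} + p$ ($O{\left(p,W \right)} = \left(4 - \frac{8}{3}\right) + p = \frac{4}{3} + p$)
$\frac{-8145 + \left(2 - 4 k\right) \left(O{\left(7,6 \right)} + 45\right)}{7455 + 27296} = \frac{-8145 + \left(2 - -20\right) \left(\left(\frac{4}{3} + 7\right) + 45\right)}{7455 + 27296} = \frac{-8145 + \left(2 + 20\right) \left(\frac{25}{3} + 45\right)}{34751} = \left(-8145 + 22 \cdot \frac{160}{3}\right) \frac{1}{34751} = \left(-8145 + \frac{3520}{3}\right) \frac{1}{34751} = \left(- \frac{20915}{3}\right) \frac{1}{34751} = - \frac{20915}{104253}$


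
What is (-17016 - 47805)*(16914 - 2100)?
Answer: -960258294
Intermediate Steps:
(-17016 - 47805)*(16914 - 2100) = -64821*14814 = -960258294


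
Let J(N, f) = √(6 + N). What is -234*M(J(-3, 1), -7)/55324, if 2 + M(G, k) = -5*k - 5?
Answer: -1638/13831 ≈ -0.11843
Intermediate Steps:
M(G, k) = -7 - 5*k (M(G, k) = -2 + (-5*k - 5) = -2 + (-5 - 5*k) = -7 - 5*k)
-234*M(J(-3, 1), -7)/55324 = -234*(-7 - 5*(-7))/55324 = -234*(-7 + 35)*(1/55324) = -234*28*(1/55324) = -6552*1/55324 = -1638/13831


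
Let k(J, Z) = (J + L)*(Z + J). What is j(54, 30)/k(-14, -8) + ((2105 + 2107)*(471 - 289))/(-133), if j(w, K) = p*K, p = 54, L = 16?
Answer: -1212327/209 ≈ -5800.6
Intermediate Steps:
k(J, Z) = (16 + J)*(J + Z) (k(J, Z) = (J + 16)*(Z + J) = (16 + J)*(J + Z))
j(w, K) = 54*K
j(54, 30)/k(-14, -8) + ((2105 + 2107)*(471 - 289))/(-133) = (54*30)/((-14)² + 16*(-14) + 16*(-8) - 14*(-8)) + ((2105 + 2107)*(471 - 289))/(-133) = 1620/(196 - 224 - 128 + 112) + (4212*182)*(-1/133) = 1620/(-44) + 766584*(-1/133) = 1620*(-1/44) - 109512/19 = -405/11 - 109512/19 = -1212327/209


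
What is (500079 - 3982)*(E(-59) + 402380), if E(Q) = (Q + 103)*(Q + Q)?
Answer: 197043775236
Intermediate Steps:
E(Q) = 2*Q*(103 + Q) (E(Q) = (103 + Q)*(2*Q) = 2*Q*(103 + Q))
(500079 - 3982)*(E(-59) + 402380) = (500079 - 3982)*(2*(-59)*(103 - 59) + 402380) = 496097*(2*(-59)*44 + 402380) = 496097*(-5192 + 402380) = 496097*397188 = 197043775236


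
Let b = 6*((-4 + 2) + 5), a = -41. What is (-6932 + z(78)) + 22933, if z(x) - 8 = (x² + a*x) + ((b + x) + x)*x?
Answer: 32467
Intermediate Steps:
b = 18 (b = 6*(-2 + 5) = 6*3 = 18)
z(x) = 8 + x² - 41*x + x*(18 + 2*x) (z(x) = 8 + ((x² - 41*x) + ((18 + x) + x)*x) = 8 + ((x² - 41*x) + (18 + 2*x)*x) = 8 + ((x² - 41*x) + x*(18 + 2*x)) = 8 + (x² - 41*x + x*(18 + 2*x)) = 8 + x² - 41*x + x*(18 + 2*x))
(-6932 + z(78)) + 22933 = (-6932 + (8 - 23*78 + 3*78²)) + 22933 = (-6932 + (8 - 1794 + 3*6084)) + 22933 = (-6932 + (8 - 1794 + 18252)) + 22933 = (-6932 + 16466) + 22933 = 9534 + 22933 = 32467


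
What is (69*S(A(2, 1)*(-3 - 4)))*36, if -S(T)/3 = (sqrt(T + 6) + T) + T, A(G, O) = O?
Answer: 104328 - 7452*I ≈ 1.0433e+5 - 7452.0*I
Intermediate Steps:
S(T) = -6*T - 3*sqrt(6 + T) (S(T) = -3*((sqrt(T + 6) + T) + T) = -3*((sqrt(6 + T) + T) + T) = -3*((T + sqrt(6 + T)) + T) = -3*(sqrt(6 + T) + 2*T) = -6*T - 3*sqrt(6 + T))
(69*S(A(2, 1)*(-3 - 4)))*36 = (69*(-6*(-3 - 4) - 3*sqrt(6 + 1*(-3 - 4))))*36 = (69*(-6*(-7) - 3*sqrt(6 + 1*(-7))))*36 = (69*(-6*(-7) - 3*sqrt(6 - 7)))*36 = (69*(42 - 3*I))*36 = (2898 - 207*I)*36 = 104328 - 7452*I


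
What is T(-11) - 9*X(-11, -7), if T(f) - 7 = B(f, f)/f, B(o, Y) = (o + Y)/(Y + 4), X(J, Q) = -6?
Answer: 425/7 ≈ 60.714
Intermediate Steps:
B(o, Y) = (Y + o)/(4 + Y)
T(f) = 7 + 2/(4 + f) (T(f) = 7 + ((f + f)/(4 + f))/f = 7 + ((2*f)/(4 + f))/f = 7 + (2*f/(4 + f))/f = 7 + 2/(4 + f))
T(-11) - 9*X(-11, -7) = (30 + 7*(-11))/(4 - 11) - 9*(-6) = (30 - 77)/(-7) + 54 = -⅐*(-47) + 54 = 47/7 + 54 = 425/7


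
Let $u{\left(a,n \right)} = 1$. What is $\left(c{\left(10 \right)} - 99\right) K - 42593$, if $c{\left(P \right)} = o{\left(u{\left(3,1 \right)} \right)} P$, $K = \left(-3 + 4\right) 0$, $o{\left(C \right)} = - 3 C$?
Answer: $-42593$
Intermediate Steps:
$K = 0$ ($K = 1 \cdot 0 = 0$)
$c{\left(P \right)} = - 3 P$ ($c{\left(P \right)} = \left(-3\right) 1 P = - 3 P$)
$\left(c{\left(10 \right)} - 99\right) K - 42593 = \left(\left(-3\right) 10 - 99\right) 0 - 42593 = \left(-30 - 99\right) 0 - 42593 = \left(-129\right) 0 - 42593 = 0 - 42593 = -42593$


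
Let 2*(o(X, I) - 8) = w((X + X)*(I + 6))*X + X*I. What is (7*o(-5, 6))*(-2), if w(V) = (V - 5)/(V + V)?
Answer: 5579/48 ≈ 116.23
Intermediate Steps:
w(V) = (-5 + V)/(2*V) (w(V) = (-5 + V)/((2*V)) = (-5 + V)*(1/(2*V)) = (-5 + V)/(2*V))
o(X, I) = 8 + I*X/2 + (-5 + 2*X*(6 + I))/(8*(6 + I)) (o(X, I) = 8 + (((-5 + (X + X)*(I + 6))/(2*(((X + X)*(I + 6)))))*X + X*I)/2 = 8 + (((-5 + (2*X)*(6 + I))/(2*(((2*X)*(6 + I)))))*X + I*X)/2 = 8 + (((-5 + 2*X*(6 + I))/(2*((2*X*(6 + I)))))*X + I*X)/2 = 8 + (((1/(2*X*(6 + I)))*(-5 + 2*X*(6 + I))/2)*X + I*X)/2 = 8 + (((-5 + 2*X*(6 + I))/(4*X*(6 + I)))*X + I*X)/2 = 8 + ((-5 + 2*X*(6 + I))/(4*(6 + I)) + I*X)/2 = 8 + (I*X + (-5 + 2*X*(6 + I))/(4*(6 + I)))/2 = 8 + (I*X/2 + (-5 + 2*X*(6 + I))/(8*(6 + I))) = 8 + I*X/2 + (-5 + 2*X*(6 + I))/(8*(6 + I)))
(7*o(-5, 6))*(-2) = (7*((-5 + 2*(-5)*(6 + 6) + 4*(6 + 6)*(16 + 6*(-5)))/(8*(6 + 6))))*(-2) = (7*((⅛)*(-5 + 2*(-5)*12 + 4*12*(16 - 30))/12))*(-2) = (7*((⅛)*(1/12)*(-5 - 120 + 4*12*(-14))))*(-2) = (7*((⅛)*(1/12)*(-5 - 120 - 672)))*(-2) = (7*((⅛)*(1/12)*(-797)))*(-2) = (7*(-797/96))*(-2) = -5579/96*(-2) = 5579/48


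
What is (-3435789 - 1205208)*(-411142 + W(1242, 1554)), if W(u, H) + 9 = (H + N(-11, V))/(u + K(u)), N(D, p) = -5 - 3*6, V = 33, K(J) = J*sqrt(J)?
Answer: 980358146921607847/513774 - 2368455469*sqrt(138)/171258 ≈ 1.9082e+12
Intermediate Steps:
K(J) = J**(3/2)
N(D, p) = -23 (N(D, p) = -5 - 18 = -23)
W(u, H) = -9 + (-23 + H)/(u + u**(3/2)) (W(u, H) = -9 + (H - 23)/(u + u**(3/2)) = -9 + (-23 + H)/(u + u**(3/2)))
(-3435789 - 1205208)*(-411142 + W(1242, 1554)) = (-3435789 - 1205208)*(-411142 + (-23 + 1554 - 9*1242 - 33534*sqrt(138))/(1242 + 1242**(3/2))) = -4640997*(-411142 + (-23 + 1554 - 11178 - 33534*sqrt(138))/(1242 + 3726*sqrt(138))) = -4640997*(-411142 + (-9647 - 33534*sqrt(138))/(1242 + 3726*sqrt(138))) = 1908108788574 - 4640997*(-9647 - 33534*sqrt(138))/(1242 + 3726*sqrt(138))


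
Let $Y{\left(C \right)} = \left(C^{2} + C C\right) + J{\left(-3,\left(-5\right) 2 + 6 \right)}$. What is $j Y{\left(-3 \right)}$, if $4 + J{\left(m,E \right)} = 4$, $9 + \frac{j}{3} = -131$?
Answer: $-7560$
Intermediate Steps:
$j = -420$ ($j = -27 + 3 \left(-131\right) = -27 - 393 = -420$)
$J{\left(m,E \right)} = 0$ ($J{\left(m,E \right)} = -4 + 4 = 0$)
$Y{\left(C \right)} = 2 C^{2}$ ($Y{\left(C \right)} = \left(C^{2} + C C\right) + 0 = \left(C^{2} + C^{2}\right) + 0 = 2 C^{2} + 0 = 2 C^{2}$)
$j Y{\left(-3 \right)} = - 420 \cdot 2 \left(-3\right)^{2} = - 420 \cdot 2 \cdot 9 = \left(-420\right) 18 = -7560$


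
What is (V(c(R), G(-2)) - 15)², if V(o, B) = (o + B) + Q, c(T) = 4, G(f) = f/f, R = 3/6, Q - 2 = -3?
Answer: 121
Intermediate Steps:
Q = -1 (Q = 2 - 3 = -1)
R = ½ (R = 3*(⅙) = ½ ≈ 0.50000)
G(f) = 1
V(o, B) = -1 + B + o (V(o, B) = (o + B) - 1 = (B + o) - 1 = -1 + B + o)
(V(c(R), G(-2)) - 15)² = ((-1 + 1 + 4) - 15)² = (4 - 15)² = (-11)² = 121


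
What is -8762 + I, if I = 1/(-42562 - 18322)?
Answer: -533465609/60884 ≈ -8762.0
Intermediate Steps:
I = -1/60884 (I = 1/(-60884) = -1/60884 ≈ -1.6425e-5)
-8762 + I = -8762 - 1/60884 = -533465609/60884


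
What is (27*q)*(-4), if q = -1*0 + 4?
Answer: -432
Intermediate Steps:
q = 4 (q = 0 + 4 = 4)
(27*q)*(-4) = (27*4)*(-4) = 108*(-4) = -432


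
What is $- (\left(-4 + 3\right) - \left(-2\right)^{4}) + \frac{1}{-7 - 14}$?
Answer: $\frac{356}{21} \approx 16.952$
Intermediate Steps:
$- (\left(-4 + 3\right) - \left(-2\right)^{4}) + \frac{1}{-7 - 14} = - (-1 - 16) + \frac{1}{-21} = - (-1 - 16) - \frac{1}{21} = \left(-1\right) \left(-17\right) - \frac{1}{21} = 17 - \frac{1}{21} = \frac{356}{21}$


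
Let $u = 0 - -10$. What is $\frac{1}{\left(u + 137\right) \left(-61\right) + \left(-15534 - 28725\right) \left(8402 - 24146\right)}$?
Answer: $\frac{1}{696804729} \approx 1.4351 \cdot 10^{-9}$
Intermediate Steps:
$u = 10$ ($u = 0 + 10 = 10$)
$\frac{1}{\left(u + 137\right) \left(-61\right) + \left(-15534 - 28725\right) \left(8402 - 24146\right)} = \frac{1}{\left(10 + 137\right) \left(-61\right) + \left(-15534 - 28725\right) \left(8402 - 24146\right)} = \frac{1}{147 \left(-61\right) - -696813696} = \frac{1}{-8967 + 696813696} = \frac{1}{696804729}$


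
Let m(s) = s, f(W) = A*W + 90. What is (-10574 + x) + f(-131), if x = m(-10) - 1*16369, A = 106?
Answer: -40749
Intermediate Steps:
f(W) = 90 + 106*W (f(W) = 106*W + 90 = 90 + 106*W)
x = -16379 (x = -10 - 1*16369 = -10 - 16369 = -16379)
(-10574 + x) + f(-131) = (-10574 - 16379) + (90 + 106*(-131)) = -26953 + (90 - 13886) = -26953 - 13796 = -40749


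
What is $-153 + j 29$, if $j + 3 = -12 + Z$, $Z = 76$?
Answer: $1616$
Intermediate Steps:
$j = 61$ ($j = -3 + \left(-12 + 76\right) = -3 + 64 = 61$)
$-153 + j 29 = -153 + 61 \cdot 29 = -153 + 1769 = 1616$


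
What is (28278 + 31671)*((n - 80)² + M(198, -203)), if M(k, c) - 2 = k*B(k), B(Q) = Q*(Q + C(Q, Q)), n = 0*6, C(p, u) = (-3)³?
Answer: 402274935414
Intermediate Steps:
C(p, u) = -27
n = 0
B(Q) = Q*(-27 + Q) (B(Q) = Q*(Q - 27) = Q*(-27 + Q))
M(k, c) = 2 + k²*(-27 + k) (M(k, c) = 2 + k*(k*(-27 + k)) = 2 + k²*(-27 + k))
(28278 + 31671)*((n - 80)² + M(198, -203)) = (28278 + 31671)*((0 - 80)² + (2 + 198²*(-27 + 198))) = 59949*((-80)² + (2 + 39204*171)) = 59949*(6400 + (2 + 6703884)) = 59949*(6400 + 6703886) = 59949*6710286 = 402274935414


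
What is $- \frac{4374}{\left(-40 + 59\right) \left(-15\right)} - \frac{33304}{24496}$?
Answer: $\frac{4068911}{290890} \approx 13.988$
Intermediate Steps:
$- \frac{4374}{\left(-40 + 59\right) \left(-15\right)} - \frac{33304}{24496} = - \frac{4374}{19 \left(-15\right)} - \frac{4163}{3062} = - \frac{4374}{-285} - \frac{4163}{3062} = \left(-4374\right) \left(- \frac{1}{285}\right) - \frac{4163}{3062} = \frac{1458}{95} - \frac{4163}{3062} = \frac{4068911}{290890}$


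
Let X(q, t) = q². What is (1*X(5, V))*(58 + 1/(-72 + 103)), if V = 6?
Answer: 44975/31 ≈ 1450.8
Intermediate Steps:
(1*X(5, V))*(58 + 1/(-72 + 103)) = (1*5²)*(58 + 1/(-72 + 103)) = (1*25)*(58 + 1/31) = 25*(58 + 1/31) = 25*(1799/31) = 44975/31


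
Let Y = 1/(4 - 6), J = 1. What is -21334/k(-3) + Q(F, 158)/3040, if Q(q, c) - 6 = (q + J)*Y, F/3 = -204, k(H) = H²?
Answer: -129705113/54720 ≈ -2370.3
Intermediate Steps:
F = -612 (F = 3*(-204) = -612)
Y = -½ (Y = 1/(-2) = -½ ≈ -0.50000)
Q(q, c) = 11/2 - q/2 (Q(q, c) = 6 + (q + 1)*(-½) = 6 + (1 + q)*(-½) = 6 + (-½ - q/2) = 11/2 - q/2)
-21334/k(-3) + Q(F, 158)/3040 = -21334/((-3)²) + (11/2 - ½*(-612))/3040 = -21334/9 + (11/2 + 306)*(1/3040) = -21334*⅑ + (623/2)*(1/3040) = -21334/9 + 623/6080 = -129705113/54720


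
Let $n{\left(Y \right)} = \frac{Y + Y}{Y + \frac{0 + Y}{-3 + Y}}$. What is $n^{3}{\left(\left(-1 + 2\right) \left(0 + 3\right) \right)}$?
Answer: $0$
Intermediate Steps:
$n{\left(Y \right)} = \frac{2 Y}{Y + \frac{Y}{-3 + Y}}$
$n^{3}{\left(\left(-1 + 2\right) \left(0 + 3\right) \right)} = \left(\frac{2 \left(-3 + \left(-1 + 2\right) \left(0 + 3\right)\right)}{-2 + \left(-1 + 2\right) \left(0 + 3\right)}\right)^{3} = \left(\frac{2 \left(-3 + 1 \cdot 3\right)}{-2 + 1 \cdot 3}\right)^{3} = \left(\frac{2 \left(-3 + 3\right)}{-2 + 3}\right)^{3} = \left(2 \cdot 1^{-1} \cdot 0\right)^{3} = \left(2 \cdot 1 \cdot 0\right)^{3} = 0^{3} = 0$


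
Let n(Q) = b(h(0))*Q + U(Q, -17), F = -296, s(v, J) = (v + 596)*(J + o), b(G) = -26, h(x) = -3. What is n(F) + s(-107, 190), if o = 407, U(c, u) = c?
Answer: 299333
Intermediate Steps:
s(v, J) = (407 + J)*(596 + v) (s(v, J) = (v + 596)*(J + 407) = (596 + v)*(407 + J) = (407 + J)*(596 + v))
n(Q) = -25*Q (n(Q) = -26*Q + Q = -25*Q)
n(F) + s(-107, 190) = -25*(-296) + (242572 + 407*(-107) + 596*190 + 190*(-107)) = 7400 + (242572 - 43549 + 113240 - 20330) = 7400 + 291933 = 299333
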